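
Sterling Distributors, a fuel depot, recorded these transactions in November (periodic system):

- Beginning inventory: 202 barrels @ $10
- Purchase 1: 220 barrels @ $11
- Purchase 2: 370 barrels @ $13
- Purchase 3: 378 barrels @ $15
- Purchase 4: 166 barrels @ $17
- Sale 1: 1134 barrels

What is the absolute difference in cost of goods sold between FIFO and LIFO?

$1,342

FIFO COGS: 202 @ $10 + 220 @ $11 + 370 @ $13 + 342 @ $15 = $14,380
LIFO COGS: 166 @ $17 + 378 @ $15 + 370 @ $13 + 220 @ $11 = $15,722
Difference = |$14,380 − $15,722| = $1,342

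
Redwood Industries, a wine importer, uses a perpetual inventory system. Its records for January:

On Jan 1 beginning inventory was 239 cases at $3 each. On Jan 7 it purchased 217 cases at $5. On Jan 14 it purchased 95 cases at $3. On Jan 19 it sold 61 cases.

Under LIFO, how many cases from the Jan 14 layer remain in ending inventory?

Jan 19, 61 sold [LIFO — newest first]: 61 @ $3 = $183
Ending inventory: 239 @ $3 + 217 @ $5 + 34 @ $3 = $1,904

34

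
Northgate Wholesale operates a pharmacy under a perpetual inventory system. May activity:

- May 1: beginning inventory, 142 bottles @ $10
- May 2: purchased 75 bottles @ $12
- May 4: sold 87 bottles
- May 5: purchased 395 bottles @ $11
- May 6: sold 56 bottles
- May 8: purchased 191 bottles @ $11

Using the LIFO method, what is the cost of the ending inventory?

Ending inventory = $7,130

May 4, 87 sold [LIFO — newest first]: 75 @ $12 + 12 @ $10 = $1,020
May 6, 56 sold [LIFO — newest first]: 56 @ $11 = $616
Total COGS = $1,020 + $616 = $1,636
Ending inventory: 130 @ $10 + 339 @ $11 + 191 @ $11 = $7,130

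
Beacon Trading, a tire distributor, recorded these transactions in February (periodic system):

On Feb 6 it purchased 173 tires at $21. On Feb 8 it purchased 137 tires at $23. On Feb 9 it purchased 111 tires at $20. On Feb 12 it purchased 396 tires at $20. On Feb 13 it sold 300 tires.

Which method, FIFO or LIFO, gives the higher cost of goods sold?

FIFO COGS: 173 @ $21 + 127 @ $23 = $6,554
LIFO COGS: 300 @ $20 = $6,000

FIFO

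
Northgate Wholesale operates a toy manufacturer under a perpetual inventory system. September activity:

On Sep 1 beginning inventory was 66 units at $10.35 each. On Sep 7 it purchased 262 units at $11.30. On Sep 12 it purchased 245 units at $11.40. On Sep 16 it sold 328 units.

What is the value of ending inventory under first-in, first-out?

Ending inventory = $2,793.00

Sep 16, 328 sold [FIFO — oldest first]: 66 @ $10.35 + 262 @ $11.30 = $3,643.70
Ending inventory: 245 @ $11.40 = $2,793.00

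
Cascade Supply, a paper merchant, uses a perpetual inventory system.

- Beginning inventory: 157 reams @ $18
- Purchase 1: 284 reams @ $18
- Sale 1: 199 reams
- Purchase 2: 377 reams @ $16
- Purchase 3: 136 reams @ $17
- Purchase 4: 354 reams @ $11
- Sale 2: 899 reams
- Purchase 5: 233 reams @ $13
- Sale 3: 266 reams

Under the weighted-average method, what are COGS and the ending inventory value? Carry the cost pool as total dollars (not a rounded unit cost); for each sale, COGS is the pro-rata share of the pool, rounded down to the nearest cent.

After Beginning: 157 on hand, pool $2,826.00 (≈ $18.0000 each)
After Purchase 1: 441 on hand, pool $7,938.00 (≈ $18.0000 each)
Sale 1, sell 199: 199/441 × $7,938.00 → $3,582.00
After Purchase 2: 619 on hand, pool $10,388.00 (≈ $16.7819 each)
After Purchase 3: 755 on hand, pool $12,700.00 (≈ $16.8212 each)
After Purchase 4: 1109 on hand, pool $16,594.00 (≈ $14.9630 each)
Sale 2, sell 899: 899/1109 × $16,594.00 → $13,451.76
After Purchase 5: 443 on hand, pool $6,171.24 (≈ $13.9306 each)
Sale 3, sell 266: 266/443 × $6,171.24 → $3,705.53
Total COGS = $3,582.00 + $13,451.76 + $3,705.53 = $20,739.29
Ending inventory (cost pool remaining) = $2,465.71

COGS = $20,739.29; ending inventory = $2,465.71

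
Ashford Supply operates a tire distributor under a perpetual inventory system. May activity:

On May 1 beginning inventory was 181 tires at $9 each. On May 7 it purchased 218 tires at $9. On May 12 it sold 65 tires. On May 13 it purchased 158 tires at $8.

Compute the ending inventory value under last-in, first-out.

May 12, 65 sold [LIFO — newest first]: 65 @ $9 = $585
Ending inventory: 181 @ $9 + 153 @ $9 + 158 @ $8 = $4,270
Check: goods available $4,855 = COGS $585 + ending $4,270

Ending inventory = $4,270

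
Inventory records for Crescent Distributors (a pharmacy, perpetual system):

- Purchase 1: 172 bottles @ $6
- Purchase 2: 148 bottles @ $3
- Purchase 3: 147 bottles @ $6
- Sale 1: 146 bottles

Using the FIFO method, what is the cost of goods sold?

COGS = $876

Sale 1 (146) [FIFO — oldest first]: 146 @ $6 = $876
Ending inventory: 26 @ $6 + 148 @ $3 + 147 @ $6 = $1,482
Check: goods available $2,358 = COGS $876 + ending $1,482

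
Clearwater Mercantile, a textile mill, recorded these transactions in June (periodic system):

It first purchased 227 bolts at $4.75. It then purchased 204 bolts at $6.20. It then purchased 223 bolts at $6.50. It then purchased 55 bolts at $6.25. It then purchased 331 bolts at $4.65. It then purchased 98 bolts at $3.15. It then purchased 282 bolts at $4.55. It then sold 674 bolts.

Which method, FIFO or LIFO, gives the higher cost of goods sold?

FIFO

FIFO COGS: 227 @ $4.75 + 204 @ $6.20 + 223 @ $6.50 + 20 @ $6.25 = $3,917.55
LIFO COGS: 282 @ $4.55 + 98 @ $3.15 + 294 @ $4.65 = $2,958.90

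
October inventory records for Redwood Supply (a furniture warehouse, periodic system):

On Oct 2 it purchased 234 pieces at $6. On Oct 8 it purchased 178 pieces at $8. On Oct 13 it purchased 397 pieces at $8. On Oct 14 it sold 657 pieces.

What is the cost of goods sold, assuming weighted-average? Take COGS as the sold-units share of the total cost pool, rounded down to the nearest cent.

Oct 14, sell 657: 657/809 × $6,004.00 → $4,875.93
Ending inventory (cost pool remaining) = $1,128.07

COGS = $4,875.93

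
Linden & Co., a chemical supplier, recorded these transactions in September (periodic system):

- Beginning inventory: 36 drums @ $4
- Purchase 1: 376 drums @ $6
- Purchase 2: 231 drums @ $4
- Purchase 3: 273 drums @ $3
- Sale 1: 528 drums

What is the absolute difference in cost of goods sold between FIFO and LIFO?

FIFO COGS: 36 @ $4 + 376 @ $6 + 116 @ $4 = $2,864
LIFO COGS: 273 @ $3 + 231 @ $4 + 24 @ $6 = $1,887
Difference = |$2,864 − $1,887| = $977

$977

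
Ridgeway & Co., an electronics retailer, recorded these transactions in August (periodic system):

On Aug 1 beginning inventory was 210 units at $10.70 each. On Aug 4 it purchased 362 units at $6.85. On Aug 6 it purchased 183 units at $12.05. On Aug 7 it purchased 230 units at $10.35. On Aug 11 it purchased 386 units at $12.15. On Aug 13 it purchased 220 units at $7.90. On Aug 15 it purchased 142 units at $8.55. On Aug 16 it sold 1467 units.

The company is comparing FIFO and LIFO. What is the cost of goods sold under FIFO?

COGS = $14,760.65

FIFO COGS: 210 @ $10.70 + 362 @ $6.85 + 183 @ $12.05 + 230 @ $10.35 + 386 @ $12.15 + 96 @ $7.90 = $14,760.65
LIFO COGS: 142 @ $8.55 + 220 @ $7.90 + 386 @ $12.15 + 230 @ $10.35 + 183 @ $12.05 + 306 @ $6.85 = $14,323.75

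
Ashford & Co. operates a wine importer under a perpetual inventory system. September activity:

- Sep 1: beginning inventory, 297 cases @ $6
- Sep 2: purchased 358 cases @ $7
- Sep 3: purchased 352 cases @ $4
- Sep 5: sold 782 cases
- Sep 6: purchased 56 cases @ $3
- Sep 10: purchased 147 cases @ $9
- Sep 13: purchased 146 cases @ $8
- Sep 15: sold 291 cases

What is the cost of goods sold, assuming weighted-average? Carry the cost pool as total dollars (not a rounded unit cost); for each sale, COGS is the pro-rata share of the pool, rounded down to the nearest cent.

COGS = $6,416.54

After Sep 1: 297 on hand, pool $1,782.00 (≈ $6.0000 each)
After Sep 2: 655 on hand, pool $4,288.00 (≈ $6.5466 each)
After Sep 3: 1007 on hand, pool $5,696.00 (≈ $5.6564 each)
Sep 5, sell 782: 782/1007 × $5,696.00 → $4,423.30
After Sep 6: 281 on hand, pool $1,440.70 (≈ $5.1270 each)
After Sep 10: 428 on hand, pool $2,763.70 (≈ $6.4572 each)
After Sep 13: 574 on hand, pool $3,931.70 (≈ $6.8497 each)
Sep 15, sell 291: 291/574 × $3,931.70 → $1,993.24
Total COGS = $4,423.30 + $1,993.24 = $6,416.54
Ending inventory (cost pool remaining) = $1,938.46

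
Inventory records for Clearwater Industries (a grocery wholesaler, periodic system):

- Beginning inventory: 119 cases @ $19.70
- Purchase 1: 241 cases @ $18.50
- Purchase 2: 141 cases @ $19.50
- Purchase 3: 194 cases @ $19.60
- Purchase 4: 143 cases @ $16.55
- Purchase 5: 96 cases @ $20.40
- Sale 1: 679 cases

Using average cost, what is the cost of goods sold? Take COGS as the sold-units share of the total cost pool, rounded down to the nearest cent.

Sale 1, sell 679: 679/934 × $17,679.75 → $12,852.83
Ending inventory (cost pool remaining) = $4,826.92
Check: goods available $17,679.75 = COGS $12,852.83 + ending $4,826.92

COGS = $12,852.83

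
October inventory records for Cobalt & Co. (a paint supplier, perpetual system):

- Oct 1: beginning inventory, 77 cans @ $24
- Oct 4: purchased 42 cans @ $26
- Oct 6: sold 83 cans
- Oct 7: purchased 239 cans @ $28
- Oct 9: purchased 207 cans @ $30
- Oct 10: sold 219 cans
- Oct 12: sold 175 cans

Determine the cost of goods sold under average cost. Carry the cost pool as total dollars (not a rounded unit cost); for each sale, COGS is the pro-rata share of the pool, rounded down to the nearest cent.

COGS = $13,324.06

After Oct 1: 77 on hand, pool $1,848.00 (≈ $24.0000 each)
After Oct 4: 119 on hand, pool $2,940.00 (≈ $24.7059 each)
Oct 6, sell 83: 83/119 × $2,940.00 → $2,050.58
After Oct 7: 275 on hand, pool $7,581.42 (≈ $27.5688 each)
After Oct 9: 482 on hand, pool $13,791.42 (≈ $28.6129 each)
Oct 10, sell 219: 219/482 × $13,791.42 → $6,266.22
Oct 12, sell 175: 175/263 × $7,525.20 → $5,007.26
Total COGS = $2,050.58 + $6,266.22 + $5,007.26 = $13,324.06
Ending inventory (cost pool remaining) = $2,517.94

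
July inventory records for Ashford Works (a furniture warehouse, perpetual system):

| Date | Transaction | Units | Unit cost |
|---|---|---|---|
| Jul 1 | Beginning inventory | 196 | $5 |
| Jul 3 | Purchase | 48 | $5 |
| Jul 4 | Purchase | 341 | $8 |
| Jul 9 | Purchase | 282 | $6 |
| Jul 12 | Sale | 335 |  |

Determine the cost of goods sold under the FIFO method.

COGS = $1,948

Jul 12, 335 sold [FIFO — oldest first]: 196 @ $5 + 48 @ $5 + 91 @ $8 = $1,948
Ending inventory: 250 @ $8 + 282 @ $6 = $3,692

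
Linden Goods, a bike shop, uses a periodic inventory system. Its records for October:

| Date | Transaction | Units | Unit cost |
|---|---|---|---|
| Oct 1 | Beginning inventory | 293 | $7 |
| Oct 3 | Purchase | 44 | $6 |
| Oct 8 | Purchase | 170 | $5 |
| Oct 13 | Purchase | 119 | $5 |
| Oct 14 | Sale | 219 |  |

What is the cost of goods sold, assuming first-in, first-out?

Oct 14, 219 sold [FIFO — oldest first]: 219 @ $7 = $1,533
Ending inventory: 74 @ $7 + 44 @ $6 + 170 @ $5 + 119 @ $5 = $2,227

COGS = $1,533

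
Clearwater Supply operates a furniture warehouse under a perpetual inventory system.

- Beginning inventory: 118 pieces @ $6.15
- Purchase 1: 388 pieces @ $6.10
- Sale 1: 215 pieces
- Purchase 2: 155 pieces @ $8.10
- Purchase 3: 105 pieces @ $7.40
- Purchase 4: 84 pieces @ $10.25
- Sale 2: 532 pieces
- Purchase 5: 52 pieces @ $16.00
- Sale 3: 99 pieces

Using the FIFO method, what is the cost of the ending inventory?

Ending inventory = $873.00

Sale 1 (215) [FIFO — oldest first]: 118 @ $6.15 + 97 @ $6.10 = $1,317.40
Sale 2 (532) [FIFO — oldest first]: 291 @ $6.10 + 155 @ $8.10 + 86 @ $7.40 = $3,667.00
Sale 3 (99) [FIFO — oldest first]: 19 @ $7.40 + 80 @ $10.25 = $960.60
Total COGS = $1,317.40 + $3,667.00 + $960.60 = $5,945.00
Ending inventory: 4 @ $10.25 + 52 @ $16.00 = $873.00
Check: goods available $6,818.00 = COGS $5,945.00 + ending $873.00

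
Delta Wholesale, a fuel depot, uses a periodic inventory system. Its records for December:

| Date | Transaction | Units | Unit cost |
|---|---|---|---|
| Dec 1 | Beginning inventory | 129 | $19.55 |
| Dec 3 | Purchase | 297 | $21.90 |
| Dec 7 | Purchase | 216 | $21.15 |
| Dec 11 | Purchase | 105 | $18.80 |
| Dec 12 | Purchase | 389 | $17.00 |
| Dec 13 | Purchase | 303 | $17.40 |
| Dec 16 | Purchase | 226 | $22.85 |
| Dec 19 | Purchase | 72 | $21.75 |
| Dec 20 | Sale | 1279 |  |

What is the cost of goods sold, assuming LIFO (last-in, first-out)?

Dec 20, 1279 sold [LIFO — newest first]: 72 @ $21.75 + 226 @ $22.85 + 303 @ $17.40 + 389 @ $17.00 + 105 @ $18.80 + 184 @ $21.15 = $24,480.90
Ending inventory: 129 @ $19.55 + 297 @ $21.90 + 32 @ $21.15 = $9,703.05
Check: goods available $34,183.95 = COGS $24,480.90 + ending $9,703.05

COGS = $24,480.90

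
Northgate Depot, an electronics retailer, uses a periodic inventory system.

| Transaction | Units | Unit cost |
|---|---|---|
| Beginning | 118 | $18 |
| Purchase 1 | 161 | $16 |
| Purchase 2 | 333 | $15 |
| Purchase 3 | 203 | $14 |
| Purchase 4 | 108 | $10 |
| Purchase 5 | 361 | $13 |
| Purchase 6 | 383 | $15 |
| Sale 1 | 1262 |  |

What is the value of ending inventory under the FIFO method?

Sale 1 (1262) [FIFO — oldest first]: 118 @ $18 + 161 @ $16 + 333 @ $15 + 203 @ $14 + 108 @ $10 + 339 @ $13 = $18,024
Ending inventory: 22 @ $13 + 383 @ $15 = $6,031

Ending inventory = $6,031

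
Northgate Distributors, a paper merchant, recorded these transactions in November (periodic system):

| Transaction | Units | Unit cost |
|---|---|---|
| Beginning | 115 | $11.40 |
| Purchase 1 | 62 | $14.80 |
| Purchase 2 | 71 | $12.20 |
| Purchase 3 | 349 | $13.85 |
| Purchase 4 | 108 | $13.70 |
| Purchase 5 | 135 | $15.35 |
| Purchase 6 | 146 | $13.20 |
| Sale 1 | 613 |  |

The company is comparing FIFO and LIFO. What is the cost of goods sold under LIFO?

FIFO COGS: 115 @ $11.40 + 62 @ $14.80 + 71 @ $12.20 + 349 @ $13.85 + 16 @ $13.70 = $8,147.65
LIFO COGS: 146 @ $13.20 + 135 @ $15.35 + 108 @ $13.70 + 224 @ $13.85 = $8,581.45

COGS = $8,581.45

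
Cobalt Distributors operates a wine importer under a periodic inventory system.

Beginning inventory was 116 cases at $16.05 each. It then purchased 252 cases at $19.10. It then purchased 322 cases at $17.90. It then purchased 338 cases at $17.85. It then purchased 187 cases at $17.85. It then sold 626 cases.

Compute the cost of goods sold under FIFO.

COGS = $11,293.20

Sale 1 (626) [FIFO — oldest first]: 116 @ $16.05 + 252 @ $19.10 + 258 @ $17.90 = $11,293.20
Ending inventory: 64 @ $17.90 + 338 @ $17.85 + 187 @ $17.85 = $10,516.85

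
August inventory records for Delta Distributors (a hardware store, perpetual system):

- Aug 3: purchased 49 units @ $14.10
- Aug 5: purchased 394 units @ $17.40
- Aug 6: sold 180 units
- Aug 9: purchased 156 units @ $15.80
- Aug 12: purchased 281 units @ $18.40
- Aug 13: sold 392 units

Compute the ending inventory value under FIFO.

Ending inventory = $5,597.00

Aug 6, 180 sold [FIFO — oldest first]: 49 @ $14.10 + 131 @ $17.40 = $2,970.30
Aug 13, 392 sold [FIFO — oldest first]: 263 @ $17.40 + 129 @ $15.80 = $6,614.40
Total COGS = $2,970.30 + $6,614.40 = $9,584.70
Ending inventory: 27 @ $15.80 + 281 @ $18.40 = $5,597.00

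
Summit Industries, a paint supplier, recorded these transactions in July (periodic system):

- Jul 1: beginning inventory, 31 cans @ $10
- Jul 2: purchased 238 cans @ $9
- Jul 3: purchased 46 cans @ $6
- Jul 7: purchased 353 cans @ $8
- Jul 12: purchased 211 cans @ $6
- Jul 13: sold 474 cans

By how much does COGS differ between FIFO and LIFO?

FIFO COGS: 31 @ $10 + 238 @ $9 + 46 @ $6 + 159 @ $8 = $4,000
LIFO COGS: 211 @ $6 + 263 @ $8 = $3,370
Difference = |$4,000 − $3,370| = $630

$630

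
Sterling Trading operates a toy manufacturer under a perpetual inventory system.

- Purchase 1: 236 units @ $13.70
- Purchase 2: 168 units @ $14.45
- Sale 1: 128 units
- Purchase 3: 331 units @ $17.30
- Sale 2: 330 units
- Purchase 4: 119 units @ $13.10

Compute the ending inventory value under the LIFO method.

Sale 1 (128) [LIFO — newest first]: 128 @ $14.45 = $1,849.60
Sale 2 (330) [LIFO — newest first]: 330 @ $17.30 = $5,709.00
Total COGS = $1,849.60 + $5,709.00 = $7,558.60
Ending inventory: 236 @ $13.70 + 40 @ $14.45 + 1 @ $17.30 + 119 @ $13.10 = $5,387.40
Check: goods available $12,946.00 = COGS $7,558.60 + ending $5,387.40

Ending inventory = $5,387.40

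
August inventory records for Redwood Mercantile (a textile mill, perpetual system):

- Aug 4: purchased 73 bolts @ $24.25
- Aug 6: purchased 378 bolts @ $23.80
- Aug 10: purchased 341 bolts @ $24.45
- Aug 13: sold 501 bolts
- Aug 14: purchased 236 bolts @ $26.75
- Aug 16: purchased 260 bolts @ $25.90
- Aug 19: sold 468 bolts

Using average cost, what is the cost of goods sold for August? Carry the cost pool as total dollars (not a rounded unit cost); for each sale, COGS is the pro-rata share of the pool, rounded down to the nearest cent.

COGS = $24,017.48

After Aug 4: 73 on hand, pool $1,770.25 (≈ $24.2500 each)
After Aug 6: 451 on hand, pool $10,766.65 (≈ $23.8728 each)
After Aug 10: 792 on hand, pool $19,104.10 (≈ $24.1213 each)
Aug 13, sell 501: 501/792 × $19,104.10 → $12,084.79
After Aug 14: 527 on hand, pool $13,332.31 (≈ $25.2985 each)
After Aug 16: 787 on hand, pool $20,066.31 (≈ $25.4972 each)
Aug 19, sell 468: 468/787 × $20,066.31 → $11,932.69
Total COGS = $12,084.79 + $11,932.69 = $24,017.48
Ending inventory (cost pool remaining) = $8,133.62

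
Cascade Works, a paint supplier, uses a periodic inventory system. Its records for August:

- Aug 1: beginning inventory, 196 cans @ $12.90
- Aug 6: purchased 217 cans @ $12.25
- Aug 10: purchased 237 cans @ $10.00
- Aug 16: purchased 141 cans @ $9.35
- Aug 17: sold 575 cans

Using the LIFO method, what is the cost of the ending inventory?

Aug 17, 575 sold [LIFO — newest first]: 141 @ $9.35 + 237 @ $10.00 + 197 @ $12.25 = $6,101.60
Ending inventory: 196 @ $12.90 + 20 @ $12.25 = $2,773.40
Check: goods available $8,875.00 = COGS $6,101.60 + ending $2,773.40

Ending inventory = $2,773.40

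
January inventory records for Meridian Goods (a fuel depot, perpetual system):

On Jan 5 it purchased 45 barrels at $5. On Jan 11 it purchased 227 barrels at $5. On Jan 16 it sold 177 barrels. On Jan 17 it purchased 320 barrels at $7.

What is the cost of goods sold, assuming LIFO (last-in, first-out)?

Jan 16, 177 sold [LIFO — newest first]: 177 @ $5 = $885
Ending inventory: 45 @ $5 + 50 @ $5 + 320 @ $7 = $2,715
Check: goods available $3,600 = COGS $885 + ending $2,715

COGS = $885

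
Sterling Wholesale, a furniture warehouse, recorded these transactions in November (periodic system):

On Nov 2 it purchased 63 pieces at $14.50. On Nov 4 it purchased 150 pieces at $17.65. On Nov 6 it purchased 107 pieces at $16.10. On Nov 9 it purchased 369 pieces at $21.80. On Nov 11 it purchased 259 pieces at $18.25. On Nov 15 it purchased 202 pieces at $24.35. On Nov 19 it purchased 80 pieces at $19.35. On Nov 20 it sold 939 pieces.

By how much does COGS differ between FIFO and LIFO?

$1,814.15

FIFO COGS: 63 @ $14.50 + 150 @ $17.65 + 107 @ $16.10 + 369 @ $21.80 + 250 @ $18.25 = $17,890.40
LIFO COGS: 80 @ $19.35 + 202 @ $24.35 + 259 @ $18.25 + 369 @ $21.80 + 29 @ $16.10 = $19,704.55
Difference = |$17,890.40 − $19,704.55| = $1,814.15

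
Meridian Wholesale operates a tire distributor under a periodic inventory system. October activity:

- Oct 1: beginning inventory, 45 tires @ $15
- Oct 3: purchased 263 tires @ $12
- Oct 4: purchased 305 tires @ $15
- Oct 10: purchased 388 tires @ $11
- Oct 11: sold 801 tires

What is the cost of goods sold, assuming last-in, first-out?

Oct 11, 801 sold [LIFO — newest first]: 388 @ $11 + 305 @ $15 + 108 @ $12 = $10,139
Ending inventory: 45 @ $15 + 155 @ $12 = $2,535

COGS = $10,139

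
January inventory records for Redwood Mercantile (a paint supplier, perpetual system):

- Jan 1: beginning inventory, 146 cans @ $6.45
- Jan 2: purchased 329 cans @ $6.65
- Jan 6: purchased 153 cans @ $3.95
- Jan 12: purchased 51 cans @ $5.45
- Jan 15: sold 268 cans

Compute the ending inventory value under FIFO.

Jan 15, 268 sold [FIFO — oldest first]: 146 @ $6.45 + 122 @ $6.65 = $1,753.00
Ending inventory: 207 @ $6.65 + 153 @ $3.95 + 51 @ $5.45 = $2,258.85
Check: goods available $4,011.85 = COGS $1,753.00 + ending $2,258.85

Ending inventory = $2,258.85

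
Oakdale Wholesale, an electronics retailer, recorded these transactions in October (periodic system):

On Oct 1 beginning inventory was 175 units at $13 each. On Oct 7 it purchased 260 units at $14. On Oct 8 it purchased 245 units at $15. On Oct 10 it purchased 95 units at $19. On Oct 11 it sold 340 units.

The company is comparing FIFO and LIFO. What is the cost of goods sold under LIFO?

COGS = $5,480

FIFO COGS: 175 @ $13 + 165 @ $14 = $4,585
LIFO COGS: 95 @ $19 + 245 @ $15 = $5,480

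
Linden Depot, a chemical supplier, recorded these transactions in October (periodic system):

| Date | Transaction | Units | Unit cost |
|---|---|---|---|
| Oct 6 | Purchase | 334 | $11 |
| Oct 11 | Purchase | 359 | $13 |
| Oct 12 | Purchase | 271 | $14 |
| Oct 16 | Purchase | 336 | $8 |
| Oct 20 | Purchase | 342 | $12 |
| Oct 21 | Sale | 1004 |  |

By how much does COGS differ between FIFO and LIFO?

$1,154

FIFO COGS: 334 @ $11 + 359 @ $13 + 271 @ $14 + 40 @ $8 = $12,455
LIFO COGS: 342 @ $12 + 336 @ $8 + 271 @ $14 + 55 @ $13 = $11,301
Difference = |$12,455 − $11,301| = $1,154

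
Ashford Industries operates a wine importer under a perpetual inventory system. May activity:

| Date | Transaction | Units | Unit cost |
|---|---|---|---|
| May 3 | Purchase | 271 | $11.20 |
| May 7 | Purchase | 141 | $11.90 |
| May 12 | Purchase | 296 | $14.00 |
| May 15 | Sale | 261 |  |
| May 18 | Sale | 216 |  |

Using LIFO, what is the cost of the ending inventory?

May 15, 261 sold [LIFO — newest first]: 261 @ $14.00 = $3,654.00
May 18, 216 sold [LIFO — newest first]: 35 @ $14.00 + 141 @ $11.90 + 40 @ $11.20 = $2,615.90
Total COGS = $3,654.00 + $2,615.90 = $6,269.90
Ending inventory: 231 @ $11.20 = $2,587.20
Check: goods available $8,857.10 = COGS $6,269.90 + ending $2,587.20

Ending inventory = $2,587.20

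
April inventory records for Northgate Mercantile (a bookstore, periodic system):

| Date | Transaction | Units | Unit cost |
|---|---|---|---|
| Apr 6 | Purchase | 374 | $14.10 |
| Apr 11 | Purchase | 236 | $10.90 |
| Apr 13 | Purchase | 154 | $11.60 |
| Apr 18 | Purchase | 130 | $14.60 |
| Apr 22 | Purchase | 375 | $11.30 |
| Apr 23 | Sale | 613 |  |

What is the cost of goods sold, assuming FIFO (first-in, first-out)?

Apr 23, 613 sold [FIFO — oldest first]: 374 @ $14.10 + 236 @ $10.90 + 3 @ $11.60 = $7,880.60
Ending inventory: 151 @ $11.60 + 130 @ $14.60 + 375 @ $11.30 = $7,887.10
Check: goods available $15,767.70 = COGS $7,880.60 + ending $7,887.10

COGS = $7,880.60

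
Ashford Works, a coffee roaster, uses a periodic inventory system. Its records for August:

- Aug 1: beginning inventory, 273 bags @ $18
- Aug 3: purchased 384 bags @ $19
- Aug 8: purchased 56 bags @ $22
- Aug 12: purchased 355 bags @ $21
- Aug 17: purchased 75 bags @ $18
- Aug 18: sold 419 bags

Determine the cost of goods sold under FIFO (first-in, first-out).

COGS = $7,688

Aug 18, 419 sold [FIFO — oldest first]: 273 @ $18 + 146 @ $19 = $7,688
Ending inventory: 238 @ $19 + 56 @ $22 + 355 @ $21 + 75 @ $18 = $14,559
Check: goods available $22,247 = COGS $7,688 + ending $14,559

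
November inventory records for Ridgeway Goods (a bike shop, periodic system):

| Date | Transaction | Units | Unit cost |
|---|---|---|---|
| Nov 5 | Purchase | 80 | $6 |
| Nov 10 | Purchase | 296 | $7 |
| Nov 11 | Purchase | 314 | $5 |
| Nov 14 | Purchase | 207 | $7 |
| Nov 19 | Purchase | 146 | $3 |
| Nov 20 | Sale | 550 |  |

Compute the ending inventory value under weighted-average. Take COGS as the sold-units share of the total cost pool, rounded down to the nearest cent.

Ending inventory = $2,840.31

Nov 20, sell 550: 550/1043 × $6,009.00 → $3,168.69
Ending inventory (cost pool remaining) = $2,840.31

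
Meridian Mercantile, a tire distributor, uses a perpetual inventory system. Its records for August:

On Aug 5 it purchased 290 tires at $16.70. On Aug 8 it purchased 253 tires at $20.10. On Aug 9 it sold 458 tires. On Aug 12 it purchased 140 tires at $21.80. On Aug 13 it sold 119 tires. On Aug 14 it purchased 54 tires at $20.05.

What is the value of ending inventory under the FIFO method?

Ending inventory = $3,393.50

Aug 9, 458 sold [FIFO — oldest first]: 290 @ $16.70 + 168 @ $20.10 = $8,219.80
Aug 13, 119 sold [FIFO — oldest first]: 85 @ $20.10 + 34 @ $21.80 = $2,449.70
Total COGS = $8,219.80 + $2,449.70 = $10,669.50
Ending inventory: 106 @ $21.80 + 54 @ $20.05 = $3,393.50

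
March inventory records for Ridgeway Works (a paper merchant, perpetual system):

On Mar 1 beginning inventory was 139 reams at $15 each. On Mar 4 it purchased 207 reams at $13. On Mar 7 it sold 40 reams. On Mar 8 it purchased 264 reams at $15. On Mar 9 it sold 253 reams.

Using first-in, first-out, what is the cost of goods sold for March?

Mar 7, 40 sold [FIFO — oldest first]: 40 @ $15 = $600
Mar 9, 253 sold [FIFO — oldest first]: 99 @ $15 + 154 @ $13 = $3,487
Total COGS = $600 + $3,487 = $4,087
Ending inventory: 53 @ $13 + 264 @ $15 = $4,649
Check: goods available $8,736 = COGS $4,087 + ending $4,649

COGS = $4,087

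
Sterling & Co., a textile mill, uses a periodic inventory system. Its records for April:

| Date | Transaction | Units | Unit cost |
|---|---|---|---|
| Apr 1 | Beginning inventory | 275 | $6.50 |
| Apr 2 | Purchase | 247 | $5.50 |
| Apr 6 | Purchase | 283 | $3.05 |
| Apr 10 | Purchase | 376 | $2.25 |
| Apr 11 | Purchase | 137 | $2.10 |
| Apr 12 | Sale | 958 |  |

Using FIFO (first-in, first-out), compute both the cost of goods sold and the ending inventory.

Apr 12, 958 sold [FIFO — oldest first]: 275 @ $6.50 + 247 @ $5.50 + 283 @ $3.05 + 153 @ $2.25 = $4,353.40
Ending inventory: 223 @ $2.25 + 137 @ $2.10 = $789.45

COGS = $4,353.40; ending inventory = $789.45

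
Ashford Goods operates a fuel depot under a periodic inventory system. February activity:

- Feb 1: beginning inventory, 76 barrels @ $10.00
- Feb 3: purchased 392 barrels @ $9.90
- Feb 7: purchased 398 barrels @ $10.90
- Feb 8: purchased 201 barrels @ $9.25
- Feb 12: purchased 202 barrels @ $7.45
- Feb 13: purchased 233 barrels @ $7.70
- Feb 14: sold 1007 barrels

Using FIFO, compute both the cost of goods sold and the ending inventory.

COGS = $10,283.25; ending inventory = $3,854.00

Feb 14, 1007 sold [FIFO — oldest first]: 76 @ $10.00 + 392 @ $9.90 + 398 @ $10.90 + 141 @ $9.25 = $10,283.25
Ending inventory: 60 @ $9.25 + 202 @ $7.45 + 233 @ $7.70 = $3,854.00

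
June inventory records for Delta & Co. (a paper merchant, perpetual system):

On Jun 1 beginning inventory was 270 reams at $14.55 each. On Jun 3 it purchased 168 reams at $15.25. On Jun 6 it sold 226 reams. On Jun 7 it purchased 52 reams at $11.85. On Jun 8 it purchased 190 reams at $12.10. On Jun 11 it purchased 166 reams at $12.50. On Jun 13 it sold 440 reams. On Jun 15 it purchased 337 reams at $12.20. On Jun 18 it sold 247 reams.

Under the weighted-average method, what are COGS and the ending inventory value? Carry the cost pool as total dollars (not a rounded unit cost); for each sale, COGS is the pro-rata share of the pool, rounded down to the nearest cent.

After Jun 1: 270 on hand, pool $3,928.50 (≈ $14.5500 each)
After Jun 3: 438 on hand, pool $6,490.50 (≈ $14.8185 each)
Jun 6, sell 226: 226/438 × $6,490.50 → $3,348.97
After Jun 7: 264 on hand, pool $3,757.73 (≈ $14.2338 each)
After Jun 8: 454 on hand, pool $6,056.73 (≈ $13.3408 each)
After Jun 11: 620 on hand, pool $8,131.73 (≈ $13.1157 each)
Jun 13, sell 440: 440/620 × $8,131.73 → $5,770.90
After Jun 15: 517 on hand, pool $6,472.23 (≈ $12.5188 each)
Jun 18, sell 247: 247/517 × $6,472.23 → $3,092.14
Total COGS = $3,348.97 + $5,770.90 + $3,092.14 = $12,212.01
Ending inventory (cost pool remaining) = $3,380.09
Check: goods available $15,592.10 = COGS $12,212.01 + ending $3,380.09

COGS = $12,212.01; ending inventory = $3,380.09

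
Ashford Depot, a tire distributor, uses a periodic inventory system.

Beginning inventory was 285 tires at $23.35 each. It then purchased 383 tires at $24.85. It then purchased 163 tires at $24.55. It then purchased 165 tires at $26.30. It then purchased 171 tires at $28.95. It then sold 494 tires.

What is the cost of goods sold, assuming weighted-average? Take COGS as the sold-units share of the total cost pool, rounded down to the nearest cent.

Sale 1, sell 494: 494/1167 × $29,463.90 → $12,472.29
Ending inventory (cost pool remaining) = $16,991.61

COGS = $12,472.29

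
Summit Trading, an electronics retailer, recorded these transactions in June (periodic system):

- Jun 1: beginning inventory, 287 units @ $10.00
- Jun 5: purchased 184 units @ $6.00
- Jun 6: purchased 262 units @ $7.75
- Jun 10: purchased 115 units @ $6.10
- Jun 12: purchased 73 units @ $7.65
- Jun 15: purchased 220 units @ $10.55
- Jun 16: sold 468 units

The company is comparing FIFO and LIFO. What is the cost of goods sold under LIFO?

FIFO COGS: 287 @ $10.00 + 181 @ $6.00 = $3,956.00
LIFO COGS: 220 @ $10.55 + 73 @ $7.65 + 115 @ $6.10 + 60 @ $7.75 = $4,045.95

COGS = $4,045.95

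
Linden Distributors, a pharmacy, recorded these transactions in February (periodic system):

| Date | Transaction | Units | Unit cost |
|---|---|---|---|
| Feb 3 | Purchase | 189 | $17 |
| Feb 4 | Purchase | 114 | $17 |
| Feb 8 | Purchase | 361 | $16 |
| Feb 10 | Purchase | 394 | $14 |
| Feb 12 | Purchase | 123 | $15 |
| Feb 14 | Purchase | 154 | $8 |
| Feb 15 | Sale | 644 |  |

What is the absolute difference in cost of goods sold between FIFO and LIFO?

FIFO COGS: 189 @ $17 + 114 @ $17 + 341 @ $16 = $10,607
LIFO COGS: 154 @ $8 + 123 @ $15 + 367 @ $14 = $8,215
Difference = |$10,607 − $8,215| = $2,392

$2,392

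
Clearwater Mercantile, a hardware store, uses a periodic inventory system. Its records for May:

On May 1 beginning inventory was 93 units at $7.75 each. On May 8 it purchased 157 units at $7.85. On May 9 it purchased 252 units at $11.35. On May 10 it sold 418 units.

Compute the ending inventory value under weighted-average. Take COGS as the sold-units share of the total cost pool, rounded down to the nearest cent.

May 10, sell 418: 418/502 × $4,813.40 → $4,007.97
Ending inventory (cost pool remaining) = $805.43

Ending inventory = $805.43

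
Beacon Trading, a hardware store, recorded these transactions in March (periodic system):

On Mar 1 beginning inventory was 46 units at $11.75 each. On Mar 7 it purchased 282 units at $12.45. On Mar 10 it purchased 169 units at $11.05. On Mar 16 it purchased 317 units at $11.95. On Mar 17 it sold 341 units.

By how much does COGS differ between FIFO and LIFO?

$141.70

FIFO COGS: 46 @ $11.75 + 282 @ $12.45 + 13 @ $11.05 = $4,195.05
LIFO COGS: 317 @ $11.95 + 24 @ $11.05 = $4,053.35
Difference = |$4,195.05 − $4,053.35| = $141.70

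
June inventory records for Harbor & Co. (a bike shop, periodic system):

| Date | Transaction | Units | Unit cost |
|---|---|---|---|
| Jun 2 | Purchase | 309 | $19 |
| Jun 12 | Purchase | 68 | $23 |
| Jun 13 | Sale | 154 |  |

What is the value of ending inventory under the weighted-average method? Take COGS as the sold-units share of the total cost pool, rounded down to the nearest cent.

Jun 13, sell 154: 154/377 × $7,435.00 → $3,037.10
Ending inventory (cost pool remaining) = $4,397.90

Ending inventory = $4,397.90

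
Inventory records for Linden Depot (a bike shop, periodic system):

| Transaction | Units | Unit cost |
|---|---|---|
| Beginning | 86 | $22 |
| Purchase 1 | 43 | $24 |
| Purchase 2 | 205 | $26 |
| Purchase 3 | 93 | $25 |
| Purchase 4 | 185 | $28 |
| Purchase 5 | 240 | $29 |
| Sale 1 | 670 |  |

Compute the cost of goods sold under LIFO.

COGS = $18,417

Sale 1 (670) [LIFO — newest first]: 240 @ $29 + 185 @ $28 + 93 @ $25 + 152 @ $26 = $18,417
Ending inventory: 86 @ $22 + 43 @ $24 + 53 @ $26 = $4,302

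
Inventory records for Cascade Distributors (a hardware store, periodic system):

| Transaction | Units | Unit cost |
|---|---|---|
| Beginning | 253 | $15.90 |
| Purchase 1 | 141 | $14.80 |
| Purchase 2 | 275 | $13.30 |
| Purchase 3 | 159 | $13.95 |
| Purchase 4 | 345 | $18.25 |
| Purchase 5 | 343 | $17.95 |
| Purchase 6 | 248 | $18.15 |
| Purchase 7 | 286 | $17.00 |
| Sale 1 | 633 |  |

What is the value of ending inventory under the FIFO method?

Sale 1 (633) [FIFO — oldest first]: 253 @ $15.90 + 141 @ $14.80 + 239 @ $13.30 = $9,288.20
Ending inventory: 36 @ $13.30 + 159 @ $13.95 + 345 @ $18.25 + 343 @ $17.95 + 248 @ $18.15 + 286 @ $17.00 = $24,513.15

Ending inventory = $24,513.15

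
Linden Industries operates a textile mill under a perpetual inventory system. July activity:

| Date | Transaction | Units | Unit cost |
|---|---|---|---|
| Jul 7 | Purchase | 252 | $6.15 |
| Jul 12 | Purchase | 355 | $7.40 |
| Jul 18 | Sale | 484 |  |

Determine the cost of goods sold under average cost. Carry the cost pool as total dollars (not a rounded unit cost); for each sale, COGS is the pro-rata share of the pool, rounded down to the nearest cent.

COGS = $3,330.43

After Jul 7: 252 on hand, pool $1,549.80 (≈ $6.1500 each)
After Jul 12: 607 on hand, pool $4,176.80 (≈ $6.8811 each)
Jul 18, sell 484: 484/607 × $4,176.80 → $3,330.43
Ending inventory (cost pool remaining) = $846.37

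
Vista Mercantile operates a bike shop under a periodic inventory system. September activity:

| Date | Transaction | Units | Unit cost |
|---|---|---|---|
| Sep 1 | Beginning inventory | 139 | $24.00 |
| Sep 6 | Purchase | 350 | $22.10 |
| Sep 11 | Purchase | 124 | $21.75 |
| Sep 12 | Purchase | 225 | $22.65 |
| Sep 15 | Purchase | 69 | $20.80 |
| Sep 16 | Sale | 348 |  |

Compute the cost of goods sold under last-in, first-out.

COGS = $7,705.95

Sep 16, 348 sold [LIFO — newest first]: 69 @ $20.80 + 225 @ $22.65 + 54 @ $21.75 = $7,705.95
Ending inventory: 139 @ $24.00 + 350 @ $22.10 + 70 @ $21.75 = $12,593.50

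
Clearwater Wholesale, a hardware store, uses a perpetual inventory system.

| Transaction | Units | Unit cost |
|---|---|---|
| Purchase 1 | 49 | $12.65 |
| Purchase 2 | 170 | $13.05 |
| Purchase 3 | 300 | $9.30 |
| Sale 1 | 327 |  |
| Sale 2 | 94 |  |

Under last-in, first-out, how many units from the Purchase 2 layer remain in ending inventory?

49

Sale 1 (327) [LIFO — newest first]: 300 @ $9.30 + 27 @ $13.05 = $3,142.35
Sale 2 (94) [LIFO — newest first]: 94 @ $13.05 = $1,226.70
Total COGS = $3,142.35 + $1,226.70 = $4,369.05
Ending inventory: 49 @ $12.65 + 49 @ $13.05 = $1,259.30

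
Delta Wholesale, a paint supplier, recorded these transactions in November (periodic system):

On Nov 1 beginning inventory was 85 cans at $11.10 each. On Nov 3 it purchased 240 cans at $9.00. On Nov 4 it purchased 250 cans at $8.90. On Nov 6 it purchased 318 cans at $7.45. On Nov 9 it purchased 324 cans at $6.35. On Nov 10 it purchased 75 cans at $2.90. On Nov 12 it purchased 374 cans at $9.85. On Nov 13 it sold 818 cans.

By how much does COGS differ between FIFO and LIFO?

FIFO COGS: 85 @ $11.10 + 240 @ $9.00 + 250 @ $8.90 + 243 @ $7.45 = $7,138.85
LIFO COGS: 374 @ $9.85 + 75 @ $2.90 + 324 @ $6.35 + 45 @ $7.45 = $6,294.05
Difference = |$7,138.85 − $6,294.05| = $844.80

$844.80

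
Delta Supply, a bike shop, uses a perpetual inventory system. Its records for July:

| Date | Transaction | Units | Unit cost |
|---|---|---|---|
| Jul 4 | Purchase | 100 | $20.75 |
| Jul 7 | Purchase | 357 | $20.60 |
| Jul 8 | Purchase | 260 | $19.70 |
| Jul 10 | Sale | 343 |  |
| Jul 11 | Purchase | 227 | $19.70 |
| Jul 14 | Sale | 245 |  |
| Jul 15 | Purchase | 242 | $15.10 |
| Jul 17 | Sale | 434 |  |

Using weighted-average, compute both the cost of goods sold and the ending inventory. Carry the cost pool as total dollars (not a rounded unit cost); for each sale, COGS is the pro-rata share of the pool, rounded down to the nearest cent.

COGS = $19,715.66; ending inventory = $2,961.64

After Jul 4: 100 on hand, pool $2,075.00 (≈ $20.7500 each)
After Jul 7: 457 on hand, pool $9,429.20 (≈ $20.6328 each)
After Jul 8: 717 on hand, pool $14,551.20 (≈ $20.2946 each)
Jul 10, sell 343: 343/717 × $14,551.20 → $6,961.03
After Jul 11: 601 on hand, pool $12,062.07 (≈ $20.0700 each)
Jul 14, sell 245: 245/601 × $12,062.07 → $4,917.15
After Jul 15: 598 on hand, pool $10,799.12 (≈ $18.0587 each)
Jul 17, sell 434: 434/598 × $10,799.12 → $7,837.48
Total COGS = $6,961.03 + $4,917.15 + $7,837.48 = $19,715.66
Ending inventory (cost pool remaining) = $2,961.64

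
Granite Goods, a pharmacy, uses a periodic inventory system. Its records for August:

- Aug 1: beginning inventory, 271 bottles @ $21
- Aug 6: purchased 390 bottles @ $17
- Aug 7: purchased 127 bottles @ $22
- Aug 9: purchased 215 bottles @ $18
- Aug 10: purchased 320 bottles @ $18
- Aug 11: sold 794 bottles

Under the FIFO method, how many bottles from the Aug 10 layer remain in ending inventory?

320

Aug 11, 794 sold [FIFO — oldest first]: 271 @ $21 + 390 @ $17 + 127 @ $22 + 6 @ $18 = $15,223
Ending inventory: 209 @ $18 + 320 @ $18 = $9,522
Check: goods available $24,745 = COGS $15,223 + ending $9,522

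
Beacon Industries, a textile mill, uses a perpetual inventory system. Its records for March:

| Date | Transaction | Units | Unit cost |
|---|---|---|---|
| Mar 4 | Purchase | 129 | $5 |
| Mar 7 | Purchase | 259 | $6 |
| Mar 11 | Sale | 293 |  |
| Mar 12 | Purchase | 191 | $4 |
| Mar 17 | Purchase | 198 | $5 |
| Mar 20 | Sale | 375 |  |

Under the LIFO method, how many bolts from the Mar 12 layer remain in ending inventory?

14

Mar 11, 293 sold [LIFO — newest first]: 259 @ $6 + 34 @ $5 = $1,724
Mar 20, 375 sold [LIFO — newest first]: 198 @ $5 + 177 @ $4 = $1,698
Total COGS = $1,724 + $1,698 = $3,422
Ending inventory: 95 @ $5 + 14 @ $4 = $531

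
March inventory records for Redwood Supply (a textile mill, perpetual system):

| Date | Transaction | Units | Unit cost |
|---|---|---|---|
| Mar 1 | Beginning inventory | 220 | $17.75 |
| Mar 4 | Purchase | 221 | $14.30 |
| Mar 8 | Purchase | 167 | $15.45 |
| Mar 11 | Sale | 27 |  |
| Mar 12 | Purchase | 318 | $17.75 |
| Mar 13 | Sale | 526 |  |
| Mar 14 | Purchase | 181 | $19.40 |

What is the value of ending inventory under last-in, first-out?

Mar 11, 27 sold [LIFO — newest first]: 27 @ $15.45 = $417.15
Mar 13, 526 sold [LIFO — newest first]: 318 @ $17.75 + 140 @ $15.45 + 68 @ $14.30 = $8,779.90
Total COGS = $417.15 + $8,779.90 = $9,197.05
Ending inventory: 220 @ $17.75 + 153 @ $14.30 + 181 @ $19.40 = $9,604.30
Check: goods available $18,801.35 = COGS $9,197.05 + ending $9,604.30

Ending inventory = $9,604.30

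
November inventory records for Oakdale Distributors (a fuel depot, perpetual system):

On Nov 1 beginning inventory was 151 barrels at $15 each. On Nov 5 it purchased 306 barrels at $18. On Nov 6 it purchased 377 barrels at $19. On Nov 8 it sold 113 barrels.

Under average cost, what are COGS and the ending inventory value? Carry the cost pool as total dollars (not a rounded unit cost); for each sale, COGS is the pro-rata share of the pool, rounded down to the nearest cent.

After Nov 1: 151 on hand, pool $2,265.00 (≈ $15.0000 each)
After Nov 5: 457 on hand, pool $7,773.00 (≈ $17.0088 each)
After Nov 6: 834 on hand, pool $14,936.00 (≈ $17.9089 each)
Nov 8, sell 113: 113/834 × $14,936.00 → $2,023.70
Ending inventory (cost pool remaining) = $12,912.30
Check: goods available $14,936.00 = COGS $2,023.70 + ending $12,912.30

COGS = $2,023.70; ending inventory = $12,912.30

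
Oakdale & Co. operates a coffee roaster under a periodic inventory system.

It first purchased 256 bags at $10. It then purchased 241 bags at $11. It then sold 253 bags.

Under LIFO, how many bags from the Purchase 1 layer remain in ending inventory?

244

Sale 1 (253) [LIFO — newest first]: 241 @ $11 + 12 @ $10 = $2,771
Ending inventory: 244 @ $10 = $2,440
Check: goods available $5,211 = COGS $2,771 + ending $2,440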